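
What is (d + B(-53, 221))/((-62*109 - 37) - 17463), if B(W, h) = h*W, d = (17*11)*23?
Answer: 3706/12129 ≈ 0.30555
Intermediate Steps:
d = 4301 (d = 187*23 = 4301)
B(W, h) = W*h
(d + B(-53, 221))/((-62*109 - 37) - 17463) = (4301 - 53*221)/((-62*109 - 37) - 17463) = (4301 - 11713)/((-6758 - 37) - 17463) = -7412/(-6795 - 17463) = -7412/(-24258) = -7412*(-1/24258) = 3706/12129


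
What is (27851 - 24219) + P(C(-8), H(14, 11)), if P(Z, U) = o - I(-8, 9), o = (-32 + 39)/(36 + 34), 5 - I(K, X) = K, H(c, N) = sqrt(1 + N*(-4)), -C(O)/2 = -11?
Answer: 36191/10 ≈ 3619.1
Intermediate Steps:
C(O) = 22 (C(O) = -2*(-11) = 22)
H(c, N) = sqrt(1 - 4*N)
I(K, X) = 5 - K
o = 1/10 (o = 7/70 = 7*(1/70) = 1/10 ≈ 0.10000)
P(Z, U) = -129/10 (P(Z, U) = 1/10 - (5 - 1*(-8)) = 1/10 - (5 + 8) = 1/10 - 1*13 = 1/10 - 13 = -129/10)
(27851 - 24219) + P(C(-8), H(14, 11)) = (27851 - 24219) - 129/10 = 3632 - 129/10 = 36191/10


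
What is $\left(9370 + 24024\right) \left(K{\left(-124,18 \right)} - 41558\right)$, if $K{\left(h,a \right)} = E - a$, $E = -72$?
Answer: $-1390793312$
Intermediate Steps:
$K{\left(h,a \right)} = -72 - a$
$\left(9370 + 24024\right) \left(K{\left(-124,18 \right)} - 41558\right) = \left(9370 + 24024\right) \left(\left(-72 - 18\right) - 41558\right) = 33394 \left(\left(-72 - 18\right) - 41558\right) = 33394 \left(-90 - 41558\right) = 33394 \left(-41648\right) = -1390793312$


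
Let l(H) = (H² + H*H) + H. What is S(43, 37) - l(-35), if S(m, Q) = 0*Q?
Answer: -2415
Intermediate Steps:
S(m, Q) = 0
l(H) = H + 2*H² (l(H) = (H² + H²) + H = 2*H² + H = H + 2*H²)
S(43, 37) - l(-35) = 0 - (-35)*(1 + 2*(-35)) = 0 - (-35)*(1 - 70) = 0 - (-35)*(-69) = 0 - 1*2415 = 0 - 2415 = -2415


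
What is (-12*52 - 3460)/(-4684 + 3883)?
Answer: 4084/801 ≈ 5.0986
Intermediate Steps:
(-12*52 - 3460)/(-4684 + 3883) = (-624 - 3460)/(-801) = -4084*(-1/801) = 4084/801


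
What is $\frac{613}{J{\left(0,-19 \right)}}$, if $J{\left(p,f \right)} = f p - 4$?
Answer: $- \frac{613}{4} \approx -153.25$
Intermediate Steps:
$J{\left(p,f \right)} = -4 + f p$
$\frac{613}{J{\left(0,-19 \right)}} = \frac{613}{-4 - 0} = \frac{613}{-4 + 0} = \frac{613}{-4} = 613 \left(- \frac{1}{4}\right) = - \frac{613}{4}$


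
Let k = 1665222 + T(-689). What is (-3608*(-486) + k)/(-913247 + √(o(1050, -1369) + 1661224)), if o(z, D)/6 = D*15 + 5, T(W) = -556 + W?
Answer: -208065977257/55601236331 - 455662*√384511/55601236331 ≈ -3.7472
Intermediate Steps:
o(z, D) = 30 + 90*D (o(z, D) = 6*(D*15 + 5) = 6*(15*D + 5) = 6*(5 + 15*D) = 30 + 90*D)
k = 1663977 (k = 1665222 + (-556 - 689) = 1665222 - 1245 = 1663977)
(-3608*(-486) + k)/(-913247 + √(o(1050, -1369) + 1661224)) = (-3608*(-486) + 1663977)/(-913247 + √((30 + 90*(-1369)) + 1661224)) = (1753488 + 1663977)/(-913247 + √((30 - 123210) + 1661224)) = 3417465/(-913247 + √(-123180 + 1661224)) = 3417465/(-913247 + √1538044) = 3417465/(-913247 + 2*√384511)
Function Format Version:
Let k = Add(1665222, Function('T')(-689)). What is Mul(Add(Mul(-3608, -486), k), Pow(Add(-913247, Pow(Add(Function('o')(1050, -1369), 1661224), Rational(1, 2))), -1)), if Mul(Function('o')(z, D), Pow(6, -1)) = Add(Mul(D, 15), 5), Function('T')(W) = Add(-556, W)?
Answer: Add(Rational(-208065977257, 55601236331), Mul(Rational(-455662, 55601236331), Pow(384511, Rational(1, 2)))) ≈ -3.7472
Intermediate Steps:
Function('o')(z, D) = Add(30, Mul(90, D)) (Function('o')(z, D) = Mul(6, Add(Mul(D, 15), 5)) = Mul(6, Add(Mul(15, D), 5)) = Mul(6, Add(5, Mul(15, D))) = Add(30, Mul(90, D)))
k = 1663977 (k = Add(1665222, Add(-556, -689)) = Add(1665222, -1245) = 1663977)
Mul(Add(Mul(-3608, -486), k), Pow(Add(-913247, Pow(Add(Function('o')(1050, -1369), 1661224), Rational(1, 2))), -1)) = Mul(Add(Mul(-3608, -486), 1663977), Pow(Add(-913247, Pow(Add(Add(30, Mul(90, -1369)), 1661224), Rational(1, 2))), -1)) = Mul(Add(1753488, 1663977), Pow(Add(-913247, Pow(Add(Add(30, -123210), 1661224), Rational(1, 2))), -1)) = Mul(3417465, Pow(Add(-913247, Pow(Add(-123180, 1661224), Rational(1, 2))), -1)) = Mul(3417465, Pow(Add(-913247, Pow(1538044, Rational(1, 2))), -1)) = Mul(3417465, Pow(Add(-913247, Mul(2, Pow(384511, Rational(1, 2)))), -1))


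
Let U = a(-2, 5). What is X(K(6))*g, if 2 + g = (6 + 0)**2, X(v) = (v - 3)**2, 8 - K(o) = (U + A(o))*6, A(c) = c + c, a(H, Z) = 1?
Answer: 181186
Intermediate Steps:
U = 1
A(c) = 2*c
K(o) = 2 - 12*o (K(o) = 8 - (1 + 2*o)*6 = 8 - (6 + 12*o) = 8 + (-6 - 12*o) = 2 - 12*o)
X(v) = (-3 + v)**2
g = 34 (g = -2 + (6 + 0)**2 = -2 + 6**2 = -2 + 36 = 34)
X(K(6))*g = (-3 + (2 - 12*6))**2*34 = (-3 + (2 - 72))**2*34 = (-3 - 70)**2*34 = (-73)**2*34 = 5329*34 = 181186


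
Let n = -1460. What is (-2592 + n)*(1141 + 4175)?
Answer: -21540432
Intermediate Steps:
(-2592 + n)*(1141 + 4175) = (-2592 - 1460)*(1141 + 4175) = -4052*5316 = -21540432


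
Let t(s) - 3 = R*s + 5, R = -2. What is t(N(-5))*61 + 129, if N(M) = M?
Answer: 1227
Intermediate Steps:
t(s) = 8 - 2*s (t(s) = 3 + (-2*s + 5) = 3 + (5 - 2*s) = 8 - 2*s)
t(N(-5))*61 + 129 = (8 - 2*(-5))*61 + 129 = (8 + 10)*61 + 129 = 18*61 + 129 = 1098 + 129 = 1227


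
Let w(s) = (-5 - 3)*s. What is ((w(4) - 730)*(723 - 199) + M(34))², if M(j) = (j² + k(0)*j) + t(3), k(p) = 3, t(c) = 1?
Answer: 158427084841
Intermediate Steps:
w(s) = -8*s
M(j) = 1 + j² + 3*j (M(j) = (j² + 3*j) + 1 = 1 + j² + 3*j)
((w(4) - 730)*(723 - 199) + M(34))² = ((-8*4 - 730)*(723 - 199) + (1 + 34² + 3*34))² = ((-32 - 730)*524 + (1 + 1156 + 102))² = (-762*524 + 1259)² = (-399288 + 1259)² = (-398029)² = 158427084841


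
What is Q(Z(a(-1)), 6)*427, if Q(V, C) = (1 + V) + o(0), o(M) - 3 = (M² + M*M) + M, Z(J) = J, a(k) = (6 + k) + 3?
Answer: 5124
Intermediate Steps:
a(k) = 9 + k
o(M) = 3 + M + 2*M² (o(M) = 3 + ((M² + M*M) + M) = 3 + ((M² + M²) + M) = 3 + (2*M² + M) = 3 + (M + 2*M²) = 3 + M + 2*M²)
Q(V, C) = 4 + V (Q(V, C) = (1 + V) + (3 + 0 + 2*0²) = (1 + V) + (3 + 0 + 2*0) = (1 + V) + (3 + 0 + 0) = (1 + V) + 3 = 4 + V)
Q(Z(a(-1)), 6)*427 = (4 + (9 - 1))*427 = (4 + 8)*427 = 12*427 = 5124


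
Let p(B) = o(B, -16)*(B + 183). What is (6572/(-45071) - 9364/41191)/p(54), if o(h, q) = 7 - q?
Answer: -692752096/10119888127011 ≈ -6.8455e-5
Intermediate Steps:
p(B) = 4209 + 23*B (p(B) = (7 - 1*(-16))*(B + 183) = (7 + 16)*(183 + B) = 23*(183 + B) = 4209 + 23*B)
(6572/(-45071) - 9364/41191)/p(54) = (6572/(-45071) - 9364/41191)/(4209 + 23*54) = (6572*(-1/45071) - 9364*1/41191)/(4209 + 1242) = (-6572/45071 - 9364/41191)/5451 = -692752096/1856519561*1/5451 = -692752096/10119888127011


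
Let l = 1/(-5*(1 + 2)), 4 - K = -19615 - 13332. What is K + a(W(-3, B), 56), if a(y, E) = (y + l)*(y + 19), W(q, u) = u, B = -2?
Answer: 493738/15 ≈ 32916.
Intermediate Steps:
K = 32951 (K = 4 - (-19615 - 13332) = 4 - 1*(-32947) = 4 + 32947 = 32951)
l = -1/15 (l = 1/(-5*3) = 1/(-15) = -1/15 ≈ -0.066667)
a(y, E) = (19 + y)*(-1/15 + y) (a(y, E) = (y - 1/15)*(y + 19) = (-1/15 + y)*(19 + y) = (19 + y)*(-1/15 + y))
K + a(W(-3, B), 56) = 32951 + (-19/15 + (-2)**2 + (284/15)*(-2)) = 32951 + (-19/15 + 4 - 568/15) = 32951 - 527/15 = 493738/15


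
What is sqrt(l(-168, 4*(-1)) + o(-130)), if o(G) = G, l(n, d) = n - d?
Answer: 7*I*sqrt(6) ≈ 17.146*I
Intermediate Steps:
sqrt(l(-168, 4*(-1)) + o(-130)) = sqrt((-168 - 4*(-1)) - 130) = sqrt((-168 - 1*(-4)) - 130) = sqrt((-168 + 4) - 130) = sqrt(-164 - 130) = sqrt(-294) = 7*I*sqrt(6)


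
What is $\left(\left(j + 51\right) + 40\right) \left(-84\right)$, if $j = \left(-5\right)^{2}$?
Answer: $-9744$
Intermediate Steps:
$j = 25$
$\left(\left(j + 51\right) + 40\right) \left(-84\right) = \left(\left(25 + 51\right) + 40\right) \left(-84\right) = \left(76 + 40\right) \left(-84\right) = 116 \left(-84\right) = -9744$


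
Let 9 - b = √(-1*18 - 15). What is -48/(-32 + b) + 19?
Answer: 5891/281 - 24*I*√33/281 ≈ 20.964 - 0.49064*I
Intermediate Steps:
b = 9 - I*√33 (b = 9 - √(-1*18 - 15) = 9 - √(-18 - 15) = 9 - √(-33) = 9 - I*√33 ≈ 9.0 - 5.7446*I)
-48/(-32 + b) + 19 = -48/(-32 + (9 - I*√33)) + 19 = -48/(-23 - I*√33) + 19 = 19 - 48/(-23 - I*√33)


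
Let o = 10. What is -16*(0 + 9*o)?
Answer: -1440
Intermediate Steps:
-16*(0 + 9*o) = -16*(0 + 9*10) = -16*(0 + 90) = -16*90 = -1440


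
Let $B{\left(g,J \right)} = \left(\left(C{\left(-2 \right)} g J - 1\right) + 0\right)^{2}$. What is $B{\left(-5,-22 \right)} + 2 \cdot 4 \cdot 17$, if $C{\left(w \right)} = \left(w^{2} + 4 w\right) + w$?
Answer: $437057$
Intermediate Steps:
$C{\left(w \right)} = w^{2} + 5 w$
$B{\left(g,J \right)} = \left(-1 - 6 J g\right)^{2}$ ($B{\left(g,J \right)} = \left(\left(- 2 \left(5 - 2\right) g J - 1\right) + 0\right)^{2} = \left(\left(\left(-2\right) 3 g J - 1\right) + 0\right)^{2} = \left(\left(- 6 g J - 1\right) + 0\right)^{2} = \left(\left(- 6 J g - 1\right) + 0\right)^{2} = \left(\left(-1 - 6 J g\right) + 0\right)^{2} = \left(-1 - 6 J g\right)^{2}$)
$B{\left(-5,-22 \right)} + 2 \cdot 4 \cdot 17 = \left(1 + 6 \left(-22\right) \left(-5\right)\right)^{2} + 2 \cdot 4 \cdot 17 = \left(1 + 660\right)^{2} + 8 \cdot 17 = 661^{2} + 136 = 436921 + 136 = 437057$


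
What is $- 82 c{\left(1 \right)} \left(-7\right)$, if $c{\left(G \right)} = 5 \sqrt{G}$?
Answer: $2870$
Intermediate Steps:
$- 82 c{\left(1 \right)} \left(-7\right) = - 82 \cdot 5 \sqrt{1} \left(-7\right) = - 82 \cdot 5 \cdot 1 \left(-7\right) = \left(-82\right) 5 \left(-7\right) = \left(-410\right) \left(-7\right) = 2870$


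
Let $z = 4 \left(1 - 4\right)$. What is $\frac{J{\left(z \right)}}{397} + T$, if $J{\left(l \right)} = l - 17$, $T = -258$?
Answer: $- \frac{102455}{397} \approx -258.07$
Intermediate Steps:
$z = -12$ ($z = 4 \left(-3\right) = -12$)
$J{\left(l \right)} = -17 + l$
$\frac{J{\left(z \right)}}{397} + T = \frac{-17 - 12}{397} - 258 = \left(-29\right) \frac{1}{397} - 258 = - \frac{29}{397} - 258 = - \frac{102455}{397}$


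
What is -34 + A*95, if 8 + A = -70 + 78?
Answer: -34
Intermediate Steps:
A = 0 (A = -8 + (-70 + 78) = -8 + 8 = 0)
-34 + A*95 = -34 + 0*95 = -34 + 0 = -34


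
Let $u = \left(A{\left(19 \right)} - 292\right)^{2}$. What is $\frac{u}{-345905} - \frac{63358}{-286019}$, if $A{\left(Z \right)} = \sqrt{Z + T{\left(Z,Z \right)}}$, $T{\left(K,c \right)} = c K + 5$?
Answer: $- \frac{2581392341}{98935402195} + \frac{584 \sqrt{385}}{345905} \approx 0.0070356$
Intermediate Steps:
$T{\left(K,c \right)} = 5 + K c$ ($T{\left(K,c \right)} = K c + 5 = 5 + K c$)
$A{\left(Z \right)} = \sqrt{5 + Z + Z^{2}}$ ($A{\left(Z \right)} = \sqrt{Z + \left(5 + Z Z\right)} = \sqrt{Z + \left(5 + Z^{2}\right)} = \sqrt{5 + Z + Z^{2}}$)
$u = \left(-292 + \sqrt{385}\right)^{2}$ ($u = \left(\sqrt{5 + 19 + 19^{2}} - 292\right)^{2} = \left(\sqrt{5 + 19 + 361} - 292\right)^{2} = \left(\sqrt{385} - 292\right)^{2} = \left(-292 + \sqrt{385}\right)^{2} \approx 74190.0$)
$\frac{u}{-345905} - \frac{63358}{-286019} = \frac{\left(292 - \sqrt{385}\right)^{2}}{-345905} - \frac{63358}{-286019} = \left(292 - \sqrt{385}\right)^{2} \left(- \frac{1}{345905}\right) - - \frac{63358}{286019} = - \frac{\left(292 - \sqrt{385}\right)^{2}}{345905} + \frac{63358}{286019} = \frac{63358}{286019} - \frac{\left(292 - \sqrt{385}\right)^{2}}{345905}$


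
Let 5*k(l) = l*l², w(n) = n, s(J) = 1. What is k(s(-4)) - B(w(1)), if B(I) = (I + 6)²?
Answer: -244/5 ≈ -48.800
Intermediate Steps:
k(l) = l³/5 (k(l) = (l*l²)/5 = l³/5)
B(I) = (6 + I)²
k(s(-4)) - B(w(1)) = (⅕)*1³ - (6 + 1)² = (⅕)*1 - 1*7² = ⅕ - 1*49 = ⅕ - 49 = -244/5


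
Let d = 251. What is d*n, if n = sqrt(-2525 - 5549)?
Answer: 251*I*sqrt(8074) ≈ 22554.0*I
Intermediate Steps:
n = I*sqrt(8074) (n = sqrt(-8074) = I*sqrt(8074) ≈ 89.855*I)
d*n = 251*(I*sqrt(8074)) = 251*I*sqrt(8074)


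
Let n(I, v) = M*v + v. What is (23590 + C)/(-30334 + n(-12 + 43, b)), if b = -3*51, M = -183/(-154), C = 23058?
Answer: -7183792/4722997 ≈ -1.5210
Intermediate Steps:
M = 183/154 (M = -183*(-1/154) = 183/154 ≈ 1.1883)
b = -153
n(I, v) = 337*v/154 (n(I, v) = 183*v/154 + v = 337*v/154)
(23590 + C)/(-30334 + n(-12 + 43, b)) = (23590 + 23058)/(-30334 + (337/154)*(-153)) = 46648/(-30334 - 51561/154) = 46648/(-4722997/154) = 46648*(-154/4722997) = -7183792/4722997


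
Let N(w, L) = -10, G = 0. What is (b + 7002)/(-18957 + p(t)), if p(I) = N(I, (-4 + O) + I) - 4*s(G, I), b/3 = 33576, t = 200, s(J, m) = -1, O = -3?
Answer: -1710/301 ≈ -5.6811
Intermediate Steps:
b = 100728 (b = 3*33576 = 100728)
p(I) = -6 (p(I) = -10 - 4*(-1) = -10 + 4 = -6)
(b + 7002)/(-18957 + p(t)) = (100728 + 7002)/(-18957 - 6) = 107730/(-18963) = 107730*(-1/18963) = -1710/301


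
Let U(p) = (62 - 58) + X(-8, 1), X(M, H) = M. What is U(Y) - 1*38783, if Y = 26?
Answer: -38787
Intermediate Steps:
U(p) = -4 (U(p) = (62 - 58) - 8 = 4 - 8 = -4)
U(Y) - 1*38783 = -4 - 1*38783 = -4 - 38783 = -38787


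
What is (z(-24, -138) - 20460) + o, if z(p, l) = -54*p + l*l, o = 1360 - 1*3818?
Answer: -2578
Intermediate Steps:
o = -2458 (o = 1360 - 3818 = -2458)
z(p, l) = l**2 - 54*p (z(p, l) = -54*p + l**2 = l**2 - 54*p)
(z(-24, -138) - 20460) + o = (((-138)**2 - 54*(-24)) - 20460) - 2458 = ((19044 + 1296) - 20460) - 2458 = (20340 - 20460) - 2458 = -120 - 2458 = -2578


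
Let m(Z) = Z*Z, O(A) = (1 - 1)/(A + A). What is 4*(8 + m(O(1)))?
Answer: 32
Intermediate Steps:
O(A) = 0 (O(A) = 0/((2*A)) = 0*(1/(2*A)) = 0)
m(Z) = Z²
4*(8 + m(O(1))) = 4*(8 + 0²) = 4*(8 + 0) = 4*8 = 32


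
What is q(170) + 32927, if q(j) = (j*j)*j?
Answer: 4945927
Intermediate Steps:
q(j) = j³ (q(j) = j²*j = j³)
q(170) + 32927 = 170³ + 32927 = 4913000 + 32927 = 4945927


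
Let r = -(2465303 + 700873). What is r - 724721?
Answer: -3890897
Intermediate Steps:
r = -3166176 (r = -1*3166176 = -3166176)
r - 724721 = -3166176 - 724721 = -3890897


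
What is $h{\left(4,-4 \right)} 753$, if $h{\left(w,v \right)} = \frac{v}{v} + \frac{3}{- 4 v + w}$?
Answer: $\frac{17319}{20} \approx 865.95$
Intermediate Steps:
$h{\left(w,v \right)} = 1 + \frac{3}{w - 4 v}$
$h{\left(4,-4 \right)} 753 = \frac{-3 - 4 + 4 \left(-4\right)}{\left(-1\right) 4 + 4 \left(-4\right)} 753 = \frac{-3 - 4 - 16}{-4 - 16} \cdot 753 = \frac{1}{-20} \left(-23\right) 753 = \left(- \frac{1}{20}\right) \left(-23\right) 753 = \frac{23}{20} \cdot 753 = \frac{17319}{20}$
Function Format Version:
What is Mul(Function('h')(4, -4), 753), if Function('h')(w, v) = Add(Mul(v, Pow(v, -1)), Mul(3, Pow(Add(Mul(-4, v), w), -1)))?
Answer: Rational(17319, 20) ≈ 865.95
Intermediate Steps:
Function('h')(w, v) = Add(1, Mul(3, Pow(Add(w, Mul(-4, v)), -1)))
Mul(Function('h')(4, -4), 753) = Mul(Mul(Pow(Add(Mul(-1, 4), Mul(4, -4)), -1), Add(-3, Mul(-1, 4), Mul(4, -4))), 753) = Mul(Mul(Pow(Add(-4, -16), -1), Add(-3, -4, -16)), 753) = Mul(Mul(Pow(-20, -1), -23), 753) = Mul(Mul(Rational(-1, 20), -23), 753) = Mul(Rational(23, 20), 753) = Rational(17319, 20)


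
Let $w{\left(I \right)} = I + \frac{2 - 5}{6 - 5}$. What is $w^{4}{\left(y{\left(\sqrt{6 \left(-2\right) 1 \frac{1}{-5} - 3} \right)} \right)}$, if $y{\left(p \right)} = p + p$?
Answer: $\frac{\left(15 - 2 i \sqrt{15}\right)^{4}}{625} \approx -42.84 - 122.7 i$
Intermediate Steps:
$y{\left(p \right)} = 2 p$
$w{\left(I \right)} = -3 + I$ ($w{\left(I \right)} = I - \frac{3}{1} = I - 3 = -3 + I$)
$w^{4}{\left(y{\left(\sqrt{6 \left(-2\right) 1 \frac{1}{-5} - 3} \right)} \right)} = \left(-3 + 2 \sqrt{6 \left(-2\right) 1 \frac{1}{-5} - 3}\right)^{4} = \left(-3 + 2 \sqrt{- 12 \cdot 1 \left(- \frac{1}{5}\right) - 3}\right)^{4} = \left(-3 + 2 \sqrt{\left(-12\right) \left(- \frac{1}{5}\right) - 3}\right)^{4} = \left(-3 + 2 \sqrt{\frac{12}{5} - 3}\right)^{4} = \left(-3 + 2 \sqrt{- \frac{3}{5}}\right)^{4} = \left(-3 + 2 \frac{i \sqrt{15}}{5}\right)^{4} = \left(-3 + \frac{2 i \sqrt{15}}{5}\right)^{4}$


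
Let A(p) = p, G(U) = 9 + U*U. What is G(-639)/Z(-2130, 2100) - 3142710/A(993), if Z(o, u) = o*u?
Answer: -52065730747/16450700 ≈ -3165.0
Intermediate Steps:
G(U) = 9 + U²
G(-639)/Z(-2130, 2100) - 3142710/A(993) = (9 + (-639)²)/((-2130*2100)) - 3142710/993 = (9 + 408321)/(-4473000) - 3142710*1/993 = 408330*(-1/4473000) - 1047570/331 = -4537/49700 - 1047570/331 = -52065730747/16450700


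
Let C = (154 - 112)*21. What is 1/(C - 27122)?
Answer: -1/26240 ≈ -3.8110e-5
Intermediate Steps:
C = 882 (C = 42*21 = 882)
1/(C - 27122) = 1/(882 - 27122) = 1/(-26240) = -1/26240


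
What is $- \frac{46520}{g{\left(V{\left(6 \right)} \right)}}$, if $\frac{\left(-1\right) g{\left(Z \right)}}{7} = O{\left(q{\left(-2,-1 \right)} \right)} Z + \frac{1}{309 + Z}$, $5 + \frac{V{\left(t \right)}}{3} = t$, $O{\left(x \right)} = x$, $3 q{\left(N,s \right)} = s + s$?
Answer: $- \frac{14514240}{4361} \approx -3328.2$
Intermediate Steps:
$q{\left(N,s \right)} = \frac{2 s}{3}$ ($q{\left(N,s \right)} = \frac{s + s}{3} = \frac{2 s}{3}$)
$V{\left(t \right)} = -15 + 3 t$
$g{\left(Z \right)} = - \frac{7}{309 + Z} + \frac{14 Z}{3}$ ($g{\left(Z \right)} = - 7 \left(\frac{2}{3} \left(-1\right) Z + \frac{1}{309 + Z}\right) = - 7 \left(- \frac{2 Z}{3} + \frac{1}{309 + Z}\right) = - 7 \left(\frac{1}{309 + Z} - \frac{2 Z}{3}\right) = - \frac{7}{309 + Z} + \frac{14 Z}{3}$)
$- \frac{46520}{g{\left(V{\left(6 \right)} \right)}} = - \frac{46520}{\frac{7}{3} \frac{1}{309 + \left(-15 + 3 \cdot 6\right)} \left(-3 + 2 \left(-15 + 3 \cdot 6\right)^{2} + 618 \left(-15 + 3 \cdot 6\right)\right)} = - \frac{46520}{\frac{7}{3} \frac{1}{309 + \left(-15 + 18\right)} \left(-3 + 2 \left(-15 + 18\right)^{2} + 618 \left(-15 + 18\right)\right)} = - \frac{46520}{\frac{7}{3} \frac{1}{309 + 3} \left(-3 + 2 \cdot 3^{2} + 618 \cdot 3\right)} = - \frac{46520}{\frac{7}{3} \cdot \frac{1}{312} \left(-3 + 2 \cdot 9 + 1854\right)} = - \frac{46520}{\frac{7}{3} \cdot \frac{1}{312} \left(-3 + 18 + 1854\right)} = - \frac{46520}{\frac{7}{3} \cdot \frac{1}{312} \cdot 1869} = - \frac{46520}{\frac{4361}{312}} = \left(-46520\right) \frac{312}{4361} = - \frac{14514240}{4361}$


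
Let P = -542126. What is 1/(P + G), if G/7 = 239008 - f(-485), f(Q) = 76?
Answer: 1/1130398 ≈ 8.8464e-7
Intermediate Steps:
G = 1672524 (G = 7*(239008 - 1*76) = 7*(239008 - 76) = 7*238932 = 1672524)
1/(P + G) = 1/(-542126 + 1672524) = 1/1130398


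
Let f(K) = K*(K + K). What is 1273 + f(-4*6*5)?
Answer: 30073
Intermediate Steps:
f(K) = 2*K² (f(K) = K*(2*K) = 2*K²)
1273 + f(-4*6*5) = 1273 + 2*(-4*6*5)² = 1273 + 2*(-24*5)² = 1273 + 2*(-120)² = 1273 + 2*14400 = 1273 + 28800 = 30073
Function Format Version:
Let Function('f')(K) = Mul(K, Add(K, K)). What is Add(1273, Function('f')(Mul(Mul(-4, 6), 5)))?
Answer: 30073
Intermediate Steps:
Function('f')(K) = Mul(2, Pow(K, 2)) (Function('f')(K) = Mul(K, Mul(2, K)) = Mul(2, Pow(K, 2)))
Add(1273, Function('f')(Mul(Mul(-4, 6), 5))) = Add(1273, Mul(2, Pow(Mul(Mul(-4, 6), 5), 2))) = Add(1273, Mul(2, Pow(Mul(-24, 5), 2))) = Add(1273, Mul(2, Pow(-120, 2))) = Add(1273, Mul(2, 14400)) = Add(1273, 28800) = 30073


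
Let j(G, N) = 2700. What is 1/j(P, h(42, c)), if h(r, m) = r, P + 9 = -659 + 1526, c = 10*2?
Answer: 1/2700 ≈ 0.00037037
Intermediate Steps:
c = 20
P = 858 (P = -9 + (-659 + 1526) = -9 + 867 = 858)
1/j(P, h(42, c)) = 1/2700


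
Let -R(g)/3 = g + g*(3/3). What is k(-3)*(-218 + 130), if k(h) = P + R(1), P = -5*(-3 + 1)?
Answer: -352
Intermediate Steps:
P = 10 (P = -5*(-2) = 10)
R(g) = -6*g (R(g) = -3*(g + g*(3/3)) = -3*(g + g*(3*(1/3))) = -3*(g + g*1) = -3*(g + g) = -6*g)
k(h) = 4 (k(h) = 10 - 6*1 = 10 - 6 = 4)
k(-3)*(-218 + 130) = 4*(-218 + 130) = 4*(-88) = -352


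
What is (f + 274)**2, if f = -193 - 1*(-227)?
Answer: 94864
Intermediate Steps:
f = 34 (f = -193 + 227 = 34)
(f + 274)**2 = (34 + 274)**2 = 308**2 = 94864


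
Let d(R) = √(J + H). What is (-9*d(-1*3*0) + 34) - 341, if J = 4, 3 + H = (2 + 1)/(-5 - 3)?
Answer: -307 - 9*√10/4 ≈ -314.12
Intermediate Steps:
H = -27/8 (H = -3 + (2 + 1)/(-5 - 3) = -3 + 3/(-8) = -3 + 3*(-⅛) = -3 - 3/8 = -27/8 ≈ -3.3750)
d(R) = √10/4 (d(R) = √(4 - 27/8) = √(5/8) = √10/4)
(-9*d(-1*3*0) + 34) - 341 = (-9*√10/4 + 34) - 341 = (34 - 9*√10/4) - 341 = -307 - 9*√10/4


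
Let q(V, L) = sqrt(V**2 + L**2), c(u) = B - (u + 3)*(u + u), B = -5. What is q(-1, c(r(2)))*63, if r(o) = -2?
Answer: 63*sqrt(2) ≈ 89.095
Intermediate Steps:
c(u) = -5 - 2*u*(3 + u) (c(u) = -5 - (u + 3)*(u + u) = -5 - (3 + u)*2*u = -5 - 2*u*(3 + u))
q(V, L) = sqrt(L**2 + V**2)
q(-1, c(r(2)))*63 = sqrt((-5 - 6*(-2) - 2*(-2)**2)**2 + (-1)**2)*63 = sqrt((-5 + 12 - 2*4)**2 + 1)*63 = sqrt((-5 + 12 - 8)**2 + 1)*63 = sqrt((-1)**2 + 1)*63 = sqrt(1 + 1)*63 = sqrt(2)*63 = 63*sqrt(2)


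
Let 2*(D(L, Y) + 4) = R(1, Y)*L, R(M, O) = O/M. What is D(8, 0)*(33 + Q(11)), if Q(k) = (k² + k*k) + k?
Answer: -1144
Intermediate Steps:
D(L, Y) = -4 + L*Y/2 (D(L, Y) = -4 + ((Y/1)*L)/2 = -4 + ((Y*1)*L)/2 = -4 + (Y*L)/2 = -4 + (L*Y)/2 = -4 + L*Y/2)
Q(k) = k + 2*k² (Q(k) = (k² + k²) + k = 2*k² + k = k + 2*k²)
D(8, 0)*(33 + Q(11)) = (-4 + (½)*8*0)*(33 + 11*(1 + 2*11)) = (-4 + 0)*(33 + 11*(1 + 22)) = -4*(33 + 11*23) = -4*(33 + 253) = -4*286 = -1144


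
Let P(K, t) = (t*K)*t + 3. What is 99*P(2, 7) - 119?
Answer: 9880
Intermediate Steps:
P(K, t) = 3 + K*t² (P(K, t) = (K*t)*t + 3 = K*t² + 3 = 3 + K*t²)
99*P(2, 7) - 119 = 99*(3 + 2*7²) - 119 = 99*(3 + 2*49) - 119 = 99*(3 + 98) - 119 = 99*101 - 119 = 9999 - 119 = 9880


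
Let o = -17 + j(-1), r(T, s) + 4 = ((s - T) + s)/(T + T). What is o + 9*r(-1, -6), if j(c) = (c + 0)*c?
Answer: -5/2 ≈ -2.5000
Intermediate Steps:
j(c) = c**2 (j(c) = c*c = c**2)
r(T, s) = -4 + (-T + 2*s)/(2*T) (r(T, s) = -4 + ((s - T) + s)/(T + T) = -4 + (-T + 2*s)/((2*T)) = -4 + (-T + 2*s)*(1/(2*T)) = -4 + (-T + 2*s)/(2*T))
o = -16 (o = -17 + (-1)**2 = -17 + 1 = -16)
o + 9*r(-1, -6) = -16 + 9*(-9/2 - 6/(-1)) = -16 + 9*(-9/2 - 6*(-1)) = -16 + 9*(-9/2 + 6) = -16 + 9*(3/2) = -16 + 27/2 = -5/2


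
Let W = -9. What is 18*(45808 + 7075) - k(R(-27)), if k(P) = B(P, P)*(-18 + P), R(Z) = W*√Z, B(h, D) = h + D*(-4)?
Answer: 945333 + 1458*I*√3 ≈ 9.4533e+5 + 2525.3*I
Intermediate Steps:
B(h, D) = h - 4*D
R(Z) = -9*√Z
k(P) = -3*P*(-18 + P) (k(P) = (P - 4*P)*(-18 + P) = (-3*P)*(-18 + P) = -3*P*(-18 + P))
18*(45808 + 7075) - k(R(-27)) = 18*(45808 + 7075) - 3*(-27*I*√3)*(18 - (-9)*√(-27)) = 18*52883 - 3*(-27*I*√3)*(18 - (-9)*3*I*√3) = 951894 - 3*(-27*I*√3)*(18 - (-27)*I*√3) = 951894 - 3*(-27*I*√3)*(18 + 27*I*√3) = 951894 - (-81)*I*√3*(18 + 27*I*√3) = 951894 + 81*I*√3*(18 + 27*I*√3)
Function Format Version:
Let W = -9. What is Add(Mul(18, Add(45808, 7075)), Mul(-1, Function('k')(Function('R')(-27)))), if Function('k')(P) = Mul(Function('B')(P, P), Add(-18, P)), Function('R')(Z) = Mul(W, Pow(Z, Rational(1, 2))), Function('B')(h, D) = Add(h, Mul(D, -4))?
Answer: Add(945333, Mul(1458, I, Pow(3, Rational(1, 2)))) ≈ Add(9.4533e+5, Mul(2525.3, I))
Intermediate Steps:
Function('B')(h, D) = Add(h, Mul(-4, D))
Function('R')(Z) = Mul(-9, Pow(Z, Rational(1, 2)))
Function('k')(P) = Mul(-3, P, Add(-18, P)) (Function('k')(P) = Mul(Add(P, Mul(-4, P)), Add(-18, P)) = Mul(Mul(-3, P), Add(-18, P)) = Mul(-3, P, Add(-18, P)))
Add(Mul(18, Add(45808, 7075)), Mul(-1, Function('k')(Function('R')(-27)))) = Add(Mul(18, Add(45808, 7075)), Mul(-1, Mul(3, Mul(-9, Pow(-27, Rational(1, 2))), Add(18, Mul(-1, Mul(-9, Pow(-27, Rational(1, 2)))))))) = Add(Mul(18, 52883), Mul(-1, Mul(3, Mul(-9, Mul(3, I, Pow(3, Rational(1, 2)))), Add(18, Mul(-1, Mul(-9, Mul(3, I, Pow(3, Rational(1, 2))))))))) = Add(951894, Mul(-1, Mul(3, Mul(-27, I, Pow(3, Rational(1, 2))), Add(18, Mul(-1, Mul(-27, I, Pow(3, Rational(1, 2)))))))) = Add(951894, Mul(-1, Mul(3, Mul(-27, I, Pow(3, Rational(1, 2))), Add(18, Mul(27, I, Pow(3, Rational(1, 2))))))) = Add(951894, Mul(-1, Mul(-81, I, Pow(3, Rational(1, 2)), Add(18, Mul(27, I, Pow(3, Rational(1, 2))))))) = Add(951894, Mul(81, I, Pow(3, Rational(1, 2)), Add(18, Mul(27, I, Pow(3, Rational(1, 2))))))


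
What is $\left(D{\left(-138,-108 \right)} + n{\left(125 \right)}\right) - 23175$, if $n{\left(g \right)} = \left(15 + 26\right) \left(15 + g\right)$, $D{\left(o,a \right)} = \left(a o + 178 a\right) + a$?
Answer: $-21863$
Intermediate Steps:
$D{\left(o,a \right)} = 179 a + a o$ ($D{\left(o,a \right)} = \left(178 a + a o\right) + a = 179 a + a o$)
$n{\left(g \right)} = 615 + 41 g$ ($n{\left(g \right)} = 41 \left(15 + g\right) = 615 + 41 g$)
$\left(D{\left(-138,-108 \right)} + n{\left(125 \right)}\right) - 23175 = \left(- 108 \left(179 - 138\right) + \left(615 + 41 \cdot 125\right)\right) - 23175 = \left(\left(-108\right) 41 + \left(615 + 5125\right)\right) - 23175 = \left(-4428 + 5740\right) - 23175 = 1312 - 23175 = -21863$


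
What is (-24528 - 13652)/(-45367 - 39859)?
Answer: 19090/42613 ≈ 0.44799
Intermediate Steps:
(-24528 - 13652)/(-45367 - 39859) = -38180/(-85226) = -38180*(-1/85226) = 19090/42613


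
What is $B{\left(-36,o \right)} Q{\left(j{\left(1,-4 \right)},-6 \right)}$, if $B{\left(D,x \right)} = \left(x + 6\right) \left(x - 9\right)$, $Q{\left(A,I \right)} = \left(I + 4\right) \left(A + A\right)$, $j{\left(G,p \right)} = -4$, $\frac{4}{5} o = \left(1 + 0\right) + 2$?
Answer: $-819$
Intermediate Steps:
$o = \frac{15}{4}$ ($o = \frac{5 \left(\left(1 + 0\right) + 2\right)}{4} = \frac{5 \left(1 + 2\right)}{4} = \frac{5}{4} \cdot 3 = \frac{15}{4} \approx 3.75$)
$Q{\left(A,I \right)} = 2 A \left(4 + I\right)$ ($Q{\left(A,I \right)} = \left(4 + I\right) 2 A = 2 A \left(4 + I\right)$)
$B{\left(D,x \right)} = \left(-9 + x\right) \left(6 + x\right)$ ($B{\left(D,x \right)} = \left(6 + x\right) \left(-9 + x\right) = \left(-9 + x\right) \left(6 + x\right)$)
$B{\left(-36,o \right)} Q{\left(j{\left(1,-4 \right)},-6 \right)} = \left(-54 + \left(\frac{15}{4}\right)^{2} - \frac{45}{4}\right) 2 \left(-4\right) \left(4 - 6\right) = \left(-54 + \frac{225}{16} - \frac{45}{4}\right) 2 \left(-4\right) \left(-2\right) = \left(- \frac{819}{16}\right) 16 = -819$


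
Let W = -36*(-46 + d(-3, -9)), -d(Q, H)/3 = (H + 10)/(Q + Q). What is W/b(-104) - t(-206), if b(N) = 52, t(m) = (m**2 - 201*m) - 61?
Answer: -167499/2 ≈ -83750.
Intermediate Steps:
d(Q, H) = -3*(10 + H)/(2*Q) (d(Q, H) = -3*(H + 10)/(Q + Q) = -3*(10 + H)/(2*Q))
W = 1638 (W = -36*(-46 + (3/2)*(-10 - 1*(-9))/(-3)) = -36*(-46 + (3/2)*(-1/3)*(-10 + 9)) = -36*(-46 + (3/2)*(-1/3)*(-1)) = -36*(-46 + 1/2) = -36*(-91/2) = 1638)
t(m) = -61 + m**2 - 201*m
W/b(-104) - t(-206) = 1638/52 - (-61 + (-206)**2 - 201*(-206)) = 1638*(1/52) - (-61 + 42436 + 41406) = 63/2 - 1*83781 = 63/2 - 83781 = -167499/2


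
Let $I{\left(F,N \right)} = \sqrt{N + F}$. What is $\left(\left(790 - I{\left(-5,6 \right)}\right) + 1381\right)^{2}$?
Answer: $4708900$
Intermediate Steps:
$I{\left(F,N \right)} = \sqrt{F + N}$
$\left(\left(790 - I{\left(-5,6 \right)}\right) + 1381\right)^{2} = \left(\left(790 - \sqrt{-5 + 6}\right) + 1381\right)^{2} = \left(\left(790 - \sqrt{1}\right) + 1381\right)^{2} = \left(\left(790 - 1\right) + 1381\right)^{2} = \left(789 + 1381\right)^{2} = 2170^{2} = 4708900$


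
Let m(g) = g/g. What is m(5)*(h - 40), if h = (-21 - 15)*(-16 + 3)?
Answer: 428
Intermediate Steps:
m(g) = 1
h = 468 (h = -36*(-13) = 468)
m(5)*(h - 40) = 1*(468 - 40) = 1*428 = 428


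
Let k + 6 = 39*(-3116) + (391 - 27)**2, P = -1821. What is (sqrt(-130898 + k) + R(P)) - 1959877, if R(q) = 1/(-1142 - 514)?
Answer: -3245556313/1656 + 2*I*sqrt(29983) ≈ -1.9599e+6 + 346.31*I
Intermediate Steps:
R(q) = -1/1656 (R(q) = 1/(-1656) = -1/1656)
k = 10966 (k = -6 + (39*(-3116) + (391 - 27)**2) = -6 + (-121524 + 364**2) = -6 + (-121524 + 132496) = -6 + 10972 = 10966)
(sqrt(-130898 + k) + R(P)) - 1959877 = (sqrt(-130898 + 10966) - 1/1656) - 1959877 = (sqrt(-119932) - 1/1656) - 1959877 = (2*I*sqrt(29983) - 1/1656) - 1959877 = (-1/1656 + 2*I*sqrt(29983)) - 1959877 = -3245556313/1656 + 2*I*sqrt(29983)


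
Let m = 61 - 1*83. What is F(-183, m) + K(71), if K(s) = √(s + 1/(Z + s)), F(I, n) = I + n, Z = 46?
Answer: -205 + 2*√27001/39 ≈ -196.57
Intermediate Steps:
m = -22 (m = 61 - 83 = -22)
K(s) = √(s + 1/(46 + s))
F(-183, m) + K(71) = (-183 - 22) + √((1 + 71*(46 + 71))/(46 + 71)) = -205 + √((1 + 71*117)/117) = -205 + √((1 + 8307)/117) = -205 + √((1/117)*8308) = -205 + √(8308/117) = -205 + 2*√27001/39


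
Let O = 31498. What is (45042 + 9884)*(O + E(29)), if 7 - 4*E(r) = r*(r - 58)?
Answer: 1741703460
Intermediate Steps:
E(r) = 7/4 - r*(-58 + r)/4 (E(r) = 7/4 - r*(r - 58)/4 = 7/4 - r*(-58 + r)/4)
(45042 + 9884)*(O + E(29)) = (45042 + 9884)*(31498 + (7/4 - ¼*29² + (29/2)*29)) = 54926*(31498 + (7/4 - ¼*841 + 841/2)) = 54926*(31498 + (7/4 - 841/4 + 841/2)) = 54926*(31498 + 212) = 54926*31710 = 1741703460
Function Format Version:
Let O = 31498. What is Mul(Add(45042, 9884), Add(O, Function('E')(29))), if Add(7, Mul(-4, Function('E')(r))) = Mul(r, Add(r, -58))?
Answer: 1741703460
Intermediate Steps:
Function('E')(r) = Add(Rational(7, 4), Mul(Rational(-1, 4), r, Add(-58, r))) (Function('E')(r) = Add(Rational(7, 4), Mul(Rational(-1, 4), Mul(r, Add(r, -58)))) = Add(Rational(7, 4), Mul(Rational(-1, 4), Mul(r, Add(-58, r)))) = Add(Rational(7, 4), Mul(Rational(-1, 4), r, Add(-58, r))))
Mul(Add(45042, 9884), Add(O, Function('E')(29))) = Mul(Add(45042, 9884), Add(31498, Add(Rational(7, 4), Mul(Rational(-1, 4), Pow(29, 2)), Mul(Rational(29, 2), 29)))) = Mul(54926, Add(31498, Add(Rational(7, 4), Mul(Rational(-1, 4), 841), Rational(841, 2)))) = Mul(54926, Add(31498, Add(Rational(7, 4), Rational(-841, 4), Rational(841, 2)))) = Mul(54926, Add(31498, 212)) = Mul(54926, 31710) = 1741703460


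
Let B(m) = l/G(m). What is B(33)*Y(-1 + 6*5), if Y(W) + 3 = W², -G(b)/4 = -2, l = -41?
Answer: -17179/4 ≈ -4294.8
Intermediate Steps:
G(b) = 8 (G(b) = -4*(-2) = 8)
B(m) = -41/8
Y(W) = -3 + W²
B(33)*Y(-1 + 6*5) = -41*(-3 + (-1 + 6*5)²)/8 = -41*(-3 + (-1 + 30)²)/8 = -41*(-3 + 29²)/8 = -41*(-3 + 841)/8 = -41/8*838 = -17179/4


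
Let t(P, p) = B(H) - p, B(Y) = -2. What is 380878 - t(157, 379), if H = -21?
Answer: 381259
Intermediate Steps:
t(P, p) = -2 - p
380878 - t(157, 379) = 380878 - (-2 - 1*379) = 380878 - (-2 - 379) = 380878 - 1*(-381) = 380878 + 381 = 381259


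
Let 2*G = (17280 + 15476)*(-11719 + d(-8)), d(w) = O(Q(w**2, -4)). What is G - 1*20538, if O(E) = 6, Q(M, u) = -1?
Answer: -191856052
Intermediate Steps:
d(w) = 6
G = -191835514 (G = ((17280 + 15476)*(-11719 + 6))/2 = (32756*(-11713))/2 = (1/2)*(-383671028) = -191835514)
G - 1*20538 = -191835514 - 1*20538 = -191835514 - 20538 = -191856052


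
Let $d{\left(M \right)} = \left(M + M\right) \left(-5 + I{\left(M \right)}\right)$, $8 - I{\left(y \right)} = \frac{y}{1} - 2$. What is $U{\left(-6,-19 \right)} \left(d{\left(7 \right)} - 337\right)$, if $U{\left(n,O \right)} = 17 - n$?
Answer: $-8395$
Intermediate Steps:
$I{\left(y \right)} = 10 - y$ ($I{\left(y \right)} = 8 - \left(\frac{y}{1} - 2\right) = 8 - \left(y 1 - 2\right) = 8 - \left(y - 2\right) = 8 - \left(-2 + y\right) = 10 - y$)
$d{\left(M \right)} = 2 M \left(5 - M\right)$ ($d{\left(M \right)} = \left(M + M\right) \left(-5 - \left(-10 + M\right)\right) = 2 M \left(5 - M\right)$)
$U{\left(-6,-19 \right)} \left(d{\left(7 \right)} - 337\right) = \left(17 - -6\right) \left(2 \cdot 7 \left(5 - 7\right) - 337\right) = \left(17 + 6\right) \left(2 \cdot 7 \left(5 - 7\right) - 337\right) = 23 \left(2 \cdot 7 \left(-2\right) - 337\right) = 23 \left(-28 - 337\right) = 23 \left(-365\right) = -8395$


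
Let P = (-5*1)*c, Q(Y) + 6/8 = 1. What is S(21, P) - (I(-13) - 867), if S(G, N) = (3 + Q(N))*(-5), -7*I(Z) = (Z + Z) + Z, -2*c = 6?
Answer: 23665/28 ≈ 845.18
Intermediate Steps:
c = -3 (c = -1/2*6 = -3)
Q(Y) = 1/4 (Q(Y) = -3/4 + 1 = 1/4)
I(Z) = -3*Z/7 (I(Z) = -((Z + Z) + Z)/7 = -(2*Z + Z)/7 = -3*Z/7)
P = 15 (P = -5*1*(-3) = -5*(-3) = 15)
S(G, N) = -65/4 (S(G, N) = (3 + 1/4)*(-5) = (13/4)*(-5) = -65/4)
S(21, P) - (I(-13) - 867) = -65/4 - (-3/7*(-13) - 867) = -65/4 - (39/7 - 867) = -65/4 - 1*(-6030/7) = -65/4 + 6030/7 = 23665/28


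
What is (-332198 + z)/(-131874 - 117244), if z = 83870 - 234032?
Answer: 241180/124559 ≈ 1.9363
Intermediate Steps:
z = -150162
(-332198 + z)/(-131874 - 117244) = (-332198 - 150162)/(-131874 - 117244) = -482360/(-249118) = -482360*(-1/249118) = 241180/124559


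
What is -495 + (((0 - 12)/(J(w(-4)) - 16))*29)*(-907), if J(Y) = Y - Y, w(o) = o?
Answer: -80889/4 ≈ -20222.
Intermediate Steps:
J(Y) = 0
-495 + (((0 - 12)/(J(w(-4)) - 16))*29)*(-907) = -495 + (((0 - 12)/(0 - 16))*29)*(-907) = -495 + (-12/(-16)*29)*(-907) = -495 + (-12*(-1/16)*29)*(-907) = -495 + ((¾)*29)*(-907) = -495 + (87/4)*(-907) = -495 - 78909/4 = -80889/4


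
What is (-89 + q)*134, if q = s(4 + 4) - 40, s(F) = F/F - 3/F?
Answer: -68809/4 ≈ -17202.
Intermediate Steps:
s(F) = 1 - 3/F
q = -315/8 (q = (-3 + (4 + 4))/(4 + 4) - 40 = (-3 + 8)/8 - 40 = (1/8)*5 - 40 = 5/8 - 40 = -315/8 ≈ -39.375)
(-89 + q)*134 = (-89 - 315/8)*134 = -1027/8*134 = -68809/4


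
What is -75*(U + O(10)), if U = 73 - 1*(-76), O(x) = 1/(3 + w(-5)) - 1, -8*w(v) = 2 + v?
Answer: -100100/9 ≈ -11122.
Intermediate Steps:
w(v) = -¼ - v/8 (w(v) = -(2 + v)/8 = -¼ - v/8)
O(x) = -19/27 (O(x) = 1/(3 + (-¼ - ⅛*(-5))) - 1 = 1/(3 + (-¼ + 5/8)) - 1 = 1/(3 + 3/8) - 1 = 1/(27/8) - 1 = 8/27 - 1 = -19/27)
U = 149 (U = 73 + 76 = 149)
-75*(U + O(10)) = -75*(149 - 19/27) = -75*4004/27 = -100100/9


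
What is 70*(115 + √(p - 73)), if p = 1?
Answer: 8050 + 420*I*√2 ≈ 8050.0 + 593.97*I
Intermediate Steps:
70*(115 + √(p - 73)) = 70*(115 + √(1 - 73)) = 70*(115 + √(-72)) = 70*(115 + 6*I*√2) = 8050 + 420*I*√2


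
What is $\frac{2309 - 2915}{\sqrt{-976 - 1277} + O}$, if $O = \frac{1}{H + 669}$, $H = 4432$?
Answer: $\frac{3091206 i}{- i + 5101 \sqrt{2253}} \approx -5.273 \cdot 10^{-5} + 12.767 i$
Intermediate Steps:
$O = \frac{1}{5101}$ ($O = \frac{1}{4432 + 669} = \frac{1}{5101} \approx 0.00019604$)
$\frac{2309 - 2915}{\sqrt{-976 - 1277} + O} = \frac{2309 - 2915}{\sqrt{-976 - 1277} + \frac{1}{5101}} = - \frac{606}{\sqrt{-2253} + \frac{1}{5101}} = - \frac{606}{i \sqrt{2253} + \frac{1}{5101}} = - \frac{606}{\frac{1}{5101} + i \sqrt{2253}}$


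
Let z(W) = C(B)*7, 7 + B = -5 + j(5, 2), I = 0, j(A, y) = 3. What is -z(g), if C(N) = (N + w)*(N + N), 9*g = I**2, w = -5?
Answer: -1764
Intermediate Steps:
B = -9 (B = -7 + (-5 + 3) = -7 - 2 = -9)
g = 0 (g = (1/9)*0**2 = (1/9)*0 = 0)
C(N) = 2*N*(-5 + N) (C(N) = (N - 5)*(N + N) = (-5 + N)*(2*N) = 2*N*(-5 + N))
z(W) = 1764 (z(W) = (2*(-9)*(-5 - 9))*7 = (2*(-9)*(-14))*7 = 252*7 = 1764)
-z(g) = -1*1764 = -1764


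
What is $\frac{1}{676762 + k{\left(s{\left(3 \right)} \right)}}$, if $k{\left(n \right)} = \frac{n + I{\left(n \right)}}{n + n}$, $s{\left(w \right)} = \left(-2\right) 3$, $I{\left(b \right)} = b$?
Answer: $\frac{1}{676763} \approx 1.4776 \cdot 10^{-6}$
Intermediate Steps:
$s{\left(w \right)} = -6$
$k{\left(n \right)} = 1$ ($k{\left(n \right)} = \frac{n + n}{n + n} = \frac{2 n}{2 n} = 2 n \frac{1}{2 n} = 1$)
$\frac{1}{676762 + k{\left(s{\left(3 \right)} \right)}} = \frac{1}{676762 + 1} = \frac{1}{676763}$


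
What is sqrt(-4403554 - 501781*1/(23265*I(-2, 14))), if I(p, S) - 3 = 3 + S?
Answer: I*sqrt(1059319650016177)/15510 ≈ 2098.5*I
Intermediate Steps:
I(p, S) = 6 + S (I(p, S) = 3 + (3 + S) = 6 + S)
sqrt(-4403554 - 501781*1/(23265*I(-2, 14))) = sqrt(-4403554 - 501781*1/(23265*(6 + 14))) = sqrt(-4403554 - 501781/(-165*20*(-141))) = sqrt(-4403554 - 501781/((-3300*(-141)))) = sqrt(-4403554 - 501781/465300) = sqrt(-2048974177981/465300) = I*sqrt(1059319650016177)/15510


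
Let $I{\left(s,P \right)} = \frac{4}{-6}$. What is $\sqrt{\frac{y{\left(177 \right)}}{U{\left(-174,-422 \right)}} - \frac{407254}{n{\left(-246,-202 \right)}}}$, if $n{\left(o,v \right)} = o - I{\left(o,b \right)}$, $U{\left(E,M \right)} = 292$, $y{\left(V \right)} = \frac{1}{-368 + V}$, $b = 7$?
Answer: $\frac{\sqrt{2731472948053099}}{1282756} \approx 40.743$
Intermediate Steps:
$I{\left(s,P \right)} = - \frac{2}{3}$ ($I{\left(s,P \right)} = 4 \left(- \frac{1}{6}\right) = - \frac{2}{3}$)
$n{\left(o,v \right)} = \frac{2}{3} + o$ ($n{\left(o,v \right)} = o - - \frac{2}{3} = o + \frac{2}{3} = \frac{2}{3} + o$)
$\sqrt{\frac{y{\left(177 \right)}}{U{\left(-174,-422 \right)}} - \frac{407254}{n{\left(-246,-202 \right)}}} = \sqrt{\frac{1}{\left(-368 + 177\right) 292} - \frac{407254}{\frac{2}{3} - 246}} = \sqrt{\frac{1}{-191} \cdot \frac{1}{292} - \frac{407254}{- \frac{736}{3}}} = \sqrt{\left(- \frac{1}{191}\right) \frac{1}{292} - - \frac{610881}{368}} = \sqrt{- \frac{1}{55772} + \frac{610881}{368}} = \sqrt{\frac{8517513691}{5131024}} = \frac{\sqrt{2731472948053099}}{1282756}$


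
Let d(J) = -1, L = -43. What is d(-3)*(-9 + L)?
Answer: 52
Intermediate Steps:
d(-3)*(-9 + L) = -(-9 - 43) = -1*(-52) = 52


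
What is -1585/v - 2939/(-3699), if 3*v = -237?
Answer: 6095096/292221 ≈ 20.858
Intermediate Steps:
v = -79 (v = (⅓)*(-237) = -79)
-1585/v - 2939/(-3699) = -1585/(-79) - 2939/(-3699) = -1585*(-1/79) - 2939*(-1/3699) = 1585/79 + 2939/3699 = 6095096/292221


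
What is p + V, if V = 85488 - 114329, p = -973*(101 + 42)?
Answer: -167980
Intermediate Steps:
p = -139139 (p = -973*143 = -139139)
V = -28841
p + V = -139139 - 28841 = -167980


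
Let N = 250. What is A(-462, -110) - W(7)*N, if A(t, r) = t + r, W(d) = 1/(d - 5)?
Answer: -697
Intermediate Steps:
W(d) = 1/(-5 + d)
A(t, r) = r + t
A(-462, -110) - W(7)*N = (-110 - 462) - 250/(-5 + 7) = -572 - 250/2 = -572 - 1*125 = -572 - 125 = -697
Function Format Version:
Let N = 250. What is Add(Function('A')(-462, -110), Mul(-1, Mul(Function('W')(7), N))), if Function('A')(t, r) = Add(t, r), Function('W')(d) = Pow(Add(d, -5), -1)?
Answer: -697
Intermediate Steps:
Function('W')(d) = Pow(Add(-5, d), -1)
Function('A')(t, r) = Add(r, t)
Add(Function('A')(-462, -110), Mul(-1, Mul(Function('W')(7), N))) = Add(Add(-110, -462), Mul(-1, Mul(Pow(Add(-5, 7), -1), 250))) = Add(-572, Mul(-1, Mul(Pow(2, -1), 250))) = Add(-572, Mul(-1, Mul(Rational(1, 2), 250))) = Add(-572, Mul(-1, 125)) = Add(-572, -125) = -697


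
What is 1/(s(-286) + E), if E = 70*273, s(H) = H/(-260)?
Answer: 10/191111 ≈ 5.2326e-5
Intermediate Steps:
s(H) = -H/260 (s(H) = H*(-1/260) = -H/260)
E = 19110
1/(s(-286) + E) = 1/(-1/260*(-286) + 19110) = 1/(11/10 + 19110) = 1/(191111/10) = 10/191111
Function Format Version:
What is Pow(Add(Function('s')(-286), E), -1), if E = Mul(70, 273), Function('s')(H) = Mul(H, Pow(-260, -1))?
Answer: Rational(10, 191111) ≈ 5.2326e-5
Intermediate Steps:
Function('s')(H) = Mul(Rational(-1, 260), H) (Function('s')(H) = Mul(H, Rational(-1, 260)) = Mul(Rational(-1, 260), H))
E = 19110
Pow(Add(Function('s')(-286), E), -1) = Pow(Add(Mul(Rational(-1, 260), -286), 19110), -1) = Pow(Add(Rational(11, 10), 19110), -1) = Pow(Rational(191111, 10), -1) = Rational(10, 191111)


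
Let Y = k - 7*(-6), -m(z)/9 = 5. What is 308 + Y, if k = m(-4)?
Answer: 305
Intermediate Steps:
m(z) = -45 (m(z) = -9*5 = -45)
k = -45
Y = -3 (Y = -45 - 7*(-6) = -45 - (-42) = -45 - 1*(-42) = -45 + 42 = -3)
308 + Y = 308 - 3 = 305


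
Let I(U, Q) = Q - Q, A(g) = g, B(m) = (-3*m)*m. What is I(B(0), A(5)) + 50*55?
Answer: 2750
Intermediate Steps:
B(m) = -3*m²
I(U, Q) = 0
I(B(0), A(5)) + 50*55 = 0 + 50*55 = 0 + 2750 = 2750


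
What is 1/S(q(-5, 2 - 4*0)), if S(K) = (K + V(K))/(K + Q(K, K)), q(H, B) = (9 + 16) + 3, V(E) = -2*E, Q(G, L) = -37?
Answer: 9/28 ≈ 0.32143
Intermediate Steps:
q(H, B) = 28 (q(H, B) = 25 + 3 = 28)
S(K) = -K/(-37 + K) (S(K) = (K - 2*K)/(K - 37) = (-K)/(-37 + K) = -K/(-37 + K))
1/S(q(-5, 2 - 4*0)) = 1/(-1*28/(-37 + 28)) = 1/(-1*28/(-9)) = 1/(-1*28*(-⅑)) = 1/(28/9) = 9/28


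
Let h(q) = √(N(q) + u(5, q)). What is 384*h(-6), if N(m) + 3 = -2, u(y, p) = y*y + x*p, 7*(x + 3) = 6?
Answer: 384*√1610/7 ≈ 2201.1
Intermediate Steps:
x = -15/7 (x = -3 + (⅐)*6 = -3 + 6/7 = -15/7 ≈ -2.1429)
u(y, p) = y² - 15*p/7 (u(y, p) = y*y - 15*p/7 = y² - 15*p/7)
N(m) = -5 (N(m) = -3 - 2 = -5)
h(q) = √(20 - 15*q/7) (h(q) = √(-5 + (5² - 15*q/7)) = √(-5 + (25 - 15*q/7)) = √(20 - 15*q/7))
384*h(-6) = 384*(√(980 - 105*(-6))/7) = 384*(√(980 + 630)/7) = 384*(√1610/7) = 384*√1610/7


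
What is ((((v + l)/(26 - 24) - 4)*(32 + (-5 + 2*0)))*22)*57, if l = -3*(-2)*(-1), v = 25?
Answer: 186219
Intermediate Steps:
l = -6 (l = 6*(-1) = -6)
((((v + l)/(26 - 24) - 4)*(32 + (-5 + 2*0)))*22)*57 = ((((25 - 6)/(26 - 24) - 4)*(32 + (-5 + 2*0)))*22)*57 = (((19/2 - 4)*(32 + (-5 + 0)))*22)*57 = (((19*(½) - 4)*(32 - 5))*22)*57 = (((19/2 - 4)*27)*22)*57 = (((11/2)*27)*22)*57 = ((297/2)*22)*57 = 3267*57 = 186219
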